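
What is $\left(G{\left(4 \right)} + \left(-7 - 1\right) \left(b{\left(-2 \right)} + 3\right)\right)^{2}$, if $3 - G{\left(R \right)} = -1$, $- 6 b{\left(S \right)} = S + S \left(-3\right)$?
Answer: $\frac{1936}{9} \approx 215.11$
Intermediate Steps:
$b{\left(S \right)} = \frac{S}{3}$ ($b{\left(S \right)} = - \frac{S + S \left(-3\right)}{6} = - \frac{S - 3 S}{6} = - \frac{\left(-2\right) S}{6} = \frac{S}{3}$)
$G{\left(R \right)} = 4$ ($G{\left(R \right)} = 3 - -1 = 3 + 1 = 4$)
$\left(G{\left(4 \right)} + \left(-7 - 1\right) \left(b{\left(-2 \right)} + 3\right)\right)^{2} = \left(4 + \left(-7 - 1\right) \left(\frac{1}{3} \left(-2\right) + 3\right)\right)^{2} = \left(4 - 8 \left(- \frac{2}{3} + 3\right)\right)^{2} = \left(4 - \frac{56}{3}\right)^{2} = \left(- \frac{44}{3}\right)^{2} = \frac{1936}{9}$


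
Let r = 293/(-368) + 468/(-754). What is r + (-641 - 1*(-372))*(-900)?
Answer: 2583676079/10672 ≈ 2.4210e+5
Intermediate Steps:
r = -15121/10672 (r = 293*(-1/368) + 468*(-1/754) = -293/368 - 18/29 = -15121/10672 ≈ -1.4169)
r + (-641 - 1*(-372))*(-900) = -15121/10672 + (-641 - 1*(-372))*(-900) = -15121/10672 + (-641 + 372)*(-900) = -15121/10672 - 269*(-900) = -15121/10672 + 242100 = 2583676079/10672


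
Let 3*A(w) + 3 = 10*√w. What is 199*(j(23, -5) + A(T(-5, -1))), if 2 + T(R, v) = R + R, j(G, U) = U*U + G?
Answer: 9353 + 3980*I*√3/3 ≈ 9353.0 + 2297.9*I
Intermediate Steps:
j(G, U) = G + U² (j(G, U) = U² + G = G + U²)
T(R, v) = -2 + 2*R (T(R, v) = -2 + (R + R) = -2 + 2*R)
A(w) = -1 + 10*√w/3 (A(w) = -1 + (10*√w)/3 = -1 + 10*√w/3)
199*(j(23, -5) + A(T(-5, -1))) = 199*((23 + (-5)²) + (-1 + 10*√(-2 + 2*(-5))/3)) = 199*((23 + 25) + (-1 + 10*√(-2 - 10)/3)) = 199*(48 + (-1 + 10*√(-12)/3)) = 199*(48 + (-1 + 10*(2*I*√3)/3)) = 199*(48 + (-1 + 20*I*√3/3)) = 199*(47 + 20*I*√3/3) = 9353 + 3980*I*√3/3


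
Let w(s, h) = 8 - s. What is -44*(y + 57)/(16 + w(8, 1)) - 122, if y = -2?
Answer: -1093/4 ≈ -273.25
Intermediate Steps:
-44*(y + 57)/(16 + w(8, 1)) - 122 = -44*(-2 + 57)/(16 + (8 - 1*8)) - 122 = -2420/(16 + (8 - 8)) - 122 = -2420/(16 + 0) - 122 = -2420/16 - 122 = -44*55/16 - 122 = -605/4 - 122 = -1093/4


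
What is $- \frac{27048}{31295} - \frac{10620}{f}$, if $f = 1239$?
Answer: $- \frac{2067036}{219065} \approx -9.4357$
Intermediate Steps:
$- \frac{27048}{31295} - \frac{10620}{f} = - \frac{27048}{31295} - \frac{10620}{1239} = \left(-27048\right) \frac{1}{31295} - \frac{60}{7} = - \frac{27048}{31295} - \frac{60}{7} = - \frac{2067036}{219065}$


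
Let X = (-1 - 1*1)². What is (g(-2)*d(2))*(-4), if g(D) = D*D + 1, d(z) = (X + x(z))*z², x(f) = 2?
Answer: -480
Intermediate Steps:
X = 4 (X = (-1 - 1)² = (-2)² = 4)
d(z) = 6*z² (d(z) = (4 + 2)*z² = 6*z²)
g(D) = 1 + D² (g(D) = D² + 1 = 1 + D²)
(g(-2)*d(2))*(-4) = ((1 + (-2)²)*(6*2²))*(-4) = ((1 + 4)*(6*4))*(-4) = (5*24)*(-4) = 120*(-4) = -480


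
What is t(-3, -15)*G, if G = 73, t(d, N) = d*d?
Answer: 657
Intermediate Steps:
t(d, N) = d**2
t(-3, -15)*G = (-3)**2*73 = 9*73 = 657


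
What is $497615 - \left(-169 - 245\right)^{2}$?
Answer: $326219$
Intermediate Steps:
$497615 - \left(-169 - 245\right)^{2} = 497615 - \left(-414\right)^{2} = 497615 - 171396 = 326219$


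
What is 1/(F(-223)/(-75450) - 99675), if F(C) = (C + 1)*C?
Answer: -12575/1253421376 ≈ -1.0033e-5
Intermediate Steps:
F(C) = C*(1 + C) (F(C) = (1 + C)*C = C*(1 + C))
1/(F(-223)/(-75450) - 99675) = 1/(-223*(1 - 223)/(-75450) - 99675) = 1/(-223*(-222)*(-1/75450) - 99675) = 1/(49506*(-1/75450) - 99675) = 1/(-8251/12575 - 99675) = 1/(-1253421376/12575) = -12575/1253421376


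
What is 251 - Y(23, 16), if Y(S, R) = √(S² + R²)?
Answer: 251 - √785 ≈ 222.98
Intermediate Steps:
Y(S, R) = √(R² + S²)
251 - Y(23, 16) = 251 - √(16² + 23²) = 251 - √(256 + 529) = 251 - √785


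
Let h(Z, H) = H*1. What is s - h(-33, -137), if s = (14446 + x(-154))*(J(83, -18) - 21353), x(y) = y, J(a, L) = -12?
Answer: -305348443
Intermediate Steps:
h(Z, H) = H
s = -305348580 (s = (14446 - 154)*(-12 - 21353) = 14292*(-21365) = -305348580)
s - h(-33, -137) = -305348580 - 1*(-137) = -305348580 + 137 = -305348443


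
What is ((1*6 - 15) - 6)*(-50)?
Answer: 750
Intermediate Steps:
((1*6 - 15) - 6)*(-50) = ((6 - 15) - 6)*(-50) = (-9 - 6)*(-50) = -15*(-50) = 750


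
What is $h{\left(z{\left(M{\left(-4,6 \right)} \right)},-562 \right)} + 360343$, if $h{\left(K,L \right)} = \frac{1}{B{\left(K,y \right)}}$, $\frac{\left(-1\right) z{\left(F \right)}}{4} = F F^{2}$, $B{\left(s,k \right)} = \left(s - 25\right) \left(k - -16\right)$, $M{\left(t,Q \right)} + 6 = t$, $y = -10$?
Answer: $\frac{8594180551}{23850} \approx 3.6034 \cdot 10^{5}$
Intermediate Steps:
$M{\left(t,Q \right)} = -6 + t$
$B{\left(s,k \right)} = \left(-25 + s\right) \left(16 + k\right)$ ($B{\left(s,k \right)} = \left(-25 + s\right) \left(k + \left(20 - 4\right)\right) = \left(-25 + s\right) \left(k + 16\right) = \left(-25 + s\right) \left(16 + k\right)$)
$z{\left(F \right)} = - 4 F^{3}$ ($z{\left(F \right)} = - 4 F F^{2} = - 4 F^{3}$)
$h{\left(K,L \right)} = \frac{1}{-150 + 6 K}$ ($h{\left(K,L \right)} = \frac{1}{-400 - -250 + 16 K - 10 K} = \frac{1}{-400 + 250 + 16 K - 10 K} = \frac{1}{-150 + 6 K}$)
$h{\left(z{\left(M{\left(-4,6 \right)} \right)},-562 \right)} + 360343 = \frac{1}{6 \left(-25 - 4 \left(-6 - 4\right)^{3}\right)} + 360343 = \frac{1}{6 \left(-25 - 4 \left(-10\right)^{3}\right)} + 360343 = \frac{1}{6 \left(-25 - -4000\right)} + 360343 = \frac{1}{6 \left(-25 + 4000\right)} + 360343 = \frac{1}{6 \cdot 3975} + 360343 = \frac{1}{6} \cdot \frac{1}{3975} + 360343 = \frac{1}{23850} + 360343 = \frac{8594180551}{23850}$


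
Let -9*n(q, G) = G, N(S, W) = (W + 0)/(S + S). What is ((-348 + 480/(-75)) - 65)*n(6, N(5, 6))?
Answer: 699/25 ≈ 27.960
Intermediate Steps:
N(S, W) = W/(2*S) (N(S, W) = W/((2*S)) = W*(1/(2*S)) = W/(2*S))
n(q, G) = -G/9
((-348 + 480/(-75)) - 65)*n(6, N(5, 6)) = ((-348 + 480/(-75)) - 65)*(-6/(18*5)) = ((-348 + 480*(-1/75)) - 65)*(-6/(18*5)) = ((-348 - 32/5) - 65)*(-1/9*3/5) = (-1772/5 - 65)*(-1/15) = -2097/5*(-1/15) = 699/25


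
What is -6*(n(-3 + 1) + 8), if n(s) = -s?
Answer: -60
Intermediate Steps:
-6*(n(-3 + 1) + 8) = -6*(-(-3 + 1) + 8) = -6*(-1*(-2) + 8) = -6*(2 + 8) = -6*10 = -60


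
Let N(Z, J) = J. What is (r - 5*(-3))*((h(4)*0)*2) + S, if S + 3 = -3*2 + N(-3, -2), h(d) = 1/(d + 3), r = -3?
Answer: -11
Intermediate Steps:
h(d) = 1/(3 + d)
S = -11 (S = -3 + (-3*2 - 2) = -3 + (-6 - 2) = -3 - 8 = -11)
(r - 5*(-3))*((h(4)*0)*2) + S = (-3 - 5*(-3))*((0/(3 + 4))*2) - 11 = (-3 + 15)*((0/7)*2) - 11 = 12*(((1/7)*0)*2) - 11 = 12*(0*2) - 11 = 12*0 - 11 = 0 - 11 = -11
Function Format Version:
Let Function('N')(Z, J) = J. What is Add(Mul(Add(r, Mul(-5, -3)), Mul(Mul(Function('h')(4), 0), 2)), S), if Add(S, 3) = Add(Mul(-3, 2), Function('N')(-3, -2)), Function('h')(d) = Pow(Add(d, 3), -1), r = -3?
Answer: -11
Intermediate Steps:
Function('h')(d) = Pow(Add(3, d), -1)
S = -11 (S = Add(-3, Add(Mul(-3, 2), -2)) = Add(-3, Add(-6, -2)) = Add(-3, -8) = -11)
Add(Mul(Add(r, Mul(-5, -3)), Mul(Mul(Function('h')(4), 0), 2)), S) = Add(Mul(Add(-3, Mul(-5, -3)), Mul(Mul(Pow(Add(3, 4), -1), 0), 2)), -11) = Add(Mul(Add(-3, 15), Mul(Mul(Pow(7, -1), 0), 2)), -11) = Add(Mul(12, Mul(Mul(Rational(1, 7), 0), 2)), -11) = Add(Mul(12, Mul(0, 2)), -11) = Add(Mul(12, 0), -11) = Add(0, -11) = -11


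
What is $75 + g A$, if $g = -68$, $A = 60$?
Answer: $-4005$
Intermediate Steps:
$75 + g A = 75 - 4080 = -4005$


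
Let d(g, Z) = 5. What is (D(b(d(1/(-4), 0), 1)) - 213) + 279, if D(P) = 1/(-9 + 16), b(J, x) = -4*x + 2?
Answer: 463/7 ≈ 66.143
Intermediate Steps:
b(J, x) = 2 - 4*x
D(P) = ⅐ (D(P) = 1/7 = ⅐)
(D(b(d(1/(-4), 0), 1)) - 213) + 279 = (⅐ - 213) + 279 = -1490/7 + 279 = 463/7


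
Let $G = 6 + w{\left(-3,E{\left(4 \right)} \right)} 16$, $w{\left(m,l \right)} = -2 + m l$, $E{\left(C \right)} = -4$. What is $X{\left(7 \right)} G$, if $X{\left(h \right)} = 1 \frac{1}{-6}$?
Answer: $- \frac{83}{3} \approx -27.667$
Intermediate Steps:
$X{\left(h \right)} = - \frac{1}{6}$ ($X{\left(h \right)} = 1 \left(- \frac{1}{6}\right) = - \frac{1}{6}$)
$w{\left(m,l \right)} = -2 + l m$
$G = 166$ ($G = 6 + \left(-2 - -12\right) 16 = 6 + \left(-2 + 12\right) 16 = 6 + 10 \cdot 16 = 6 + 160 = 166$)
$X{\left(7 \right)} G = \left(- \frac{1}{6}\right) 166 = - \frac{83}{3}$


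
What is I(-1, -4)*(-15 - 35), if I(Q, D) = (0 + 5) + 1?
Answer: -300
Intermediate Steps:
I(Q, D) = 6 (I(Q, D) = 5 + 1 = 6)
I(-1, -4)*(-15 - 35) = 6*(-15 - 35) = 6*(-50) = -300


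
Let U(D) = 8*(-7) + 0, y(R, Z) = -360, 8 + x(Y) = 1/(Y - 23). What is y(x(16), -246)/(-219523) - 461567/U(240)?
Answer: 101324592701/12293288 ≈ 8242.3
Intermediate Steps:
x(Y) = -8 + 1/(-23 + Y) (x(Y) = -8 + 1/(Y - 23) = -8 + 1/(-23 + Y))
U(D) = -56 (U(D) = -56 + 0 = -56)
y(x(16), -246)/(-219523) - 461567/U(240) = -360/(-219523) - 461567/(-56) = -360*(-1/219523) - 461567*(-1/56) = 360/219523 + 461567/56 = 101324592701/12293288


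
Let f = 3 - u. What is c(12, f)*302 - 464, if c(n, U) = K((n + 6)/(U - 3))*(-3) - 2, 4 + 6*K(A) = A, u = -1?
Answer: -3182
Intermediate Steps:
f = 4 (f = 3 - 1*(-1) = 3 + 1 = 4)
K(A) = -2/3 + A/6
c(n, U) = -(6 + n)/(2*(-3 + U)) (c(n, U) = (-2/3 + ((n + 6)/(U - 3))/6)*(-3) - 2 = (-2/3 + ((6 + n)/(-3 + U))/6)*(-3) - 2 = (-2/3 + (6 + n)/(6*(-3 + U)))*(-3) - 2 = (2 - (6 + n)/(2*(-3 + U))) - 2 = -(6 + n)/(2*(-3 + U)))
c(12, f)*302 - 464 = ((-6 - 1*12)/(2*(-3 + 4)))*302 - 464 = ((1/2)*(-6 - 12)/1)*302 - 464 = ((1/2)*1*(-18))*302 - 464 = -9*302 - 464 = -2718 - 464 = -3182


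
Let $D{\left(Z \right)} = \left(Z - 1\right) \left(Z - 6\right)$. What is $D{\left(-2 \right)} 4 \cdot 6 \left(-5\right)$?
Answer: $-2880$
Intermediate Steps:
$D{\left(Z \right)} = \left(-1 + Z\right) \left(-6 + Z\right)$
$D{\left(-2 \right)} 4 \cdot 6 \left(-5\right) = \left(6 + \left(-2\right)^{2} - -14\right) 4 \cdot 6 \left(-5\right) = \left(6 + 4 + 14\right) 24 \left(-5\right) = 24 \left(-120\right) = -2880$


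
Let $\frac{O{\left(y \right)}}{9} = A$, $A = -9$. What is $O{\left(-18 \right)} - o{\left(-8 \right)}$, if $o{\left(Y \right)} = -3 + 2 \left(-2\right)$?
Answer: $-74$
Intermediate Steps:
$O{\left(y \right)} = -81$ ($O{\left(y \right)} = 9 \left(-9\right) = -81$)
$o{\left(Y \right)} = -7$ ($o{\left(Y \right)} = -3 - 4 = -7$)
$O{\left(-18 \right)} - o{\left(-8 \right)} = -81 - -7 = -81 + 7 = -74$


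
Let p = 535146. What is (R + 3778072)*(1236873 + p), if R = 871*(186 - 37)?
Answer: 6924786221169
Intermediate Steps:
R = 129779 (R = 871*149 = 129779)
(R + 3778072)*(1236873 + p) = (129779 + 3778072)*(1236873 + 535146) = 3907851*1772019 = 6924786221169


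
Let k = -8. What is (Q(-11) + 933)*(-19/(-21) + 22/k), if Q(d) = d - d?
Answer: -48205/28 ≈ -1721.6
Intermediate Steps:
Q(d) = 0
(Q(-11) + 933)*(-19/(-21) + 22/k) = (0 + 933)*(-19/(-21) + 22/(-8)) = 933*(-19*(-1/21) + 22*(-⅛)) = 933*(19/21 - 11/4) = 933*(-155/84) = -48205/28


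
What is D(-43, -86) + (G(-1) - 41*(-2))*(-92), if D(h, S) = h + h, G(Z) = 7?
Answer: -8274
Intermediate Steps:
D(h, S) = 2*h
D(-43, -86) + (G(-1) - 41*(-2))*(-92) = 2*(-43) + (7 - 41*(-2))*(-92) = -86 + (7 + 82)*(-92) = -86 + 89*(-92) = -86 - 8188 = -8274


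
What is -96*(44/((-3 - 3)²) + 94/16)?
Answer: -2044/3 ≈ -681.33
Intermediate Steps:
-96*(44/((-3 - 3)²) + 94/16) = -96*(44/((-6)²) + 94*(1/16)) = -96*(44/36 + 47/8) = -96*(44*(1/36) + 47/8) = -96*(11/9 + 47/8) = -96*511/72 = -2044/3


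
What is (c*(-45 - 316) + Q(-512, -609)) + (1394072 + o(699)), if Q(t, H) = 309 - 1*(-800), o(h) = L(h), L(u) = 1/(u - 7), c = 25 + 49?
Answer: 946979165/692 ≈ 1.3685e+6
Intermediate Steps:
c = 74
L(u) = 1/(-7 + u)
o(h) = 1/(-7 + h)
Q(t, H) = 1109 (Q(t, H) = 309 + 800 = 1109)
(c*(-45 - 316) + Q(-512, -609)) + (1394072 + o(699)) = (74*(-45 - 316) + 1109) + (1394072 + 1/(-7 + 699)) = (74*(-361) + 1109) + (1394072 + 1/692) = (-26714 + 1109) + (1394072 + 1/692) = -25605 + 964697825/692 = 946979165/692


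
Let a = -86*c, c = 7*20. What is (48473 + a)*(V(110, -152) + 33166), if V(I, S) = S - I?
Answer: 1198791432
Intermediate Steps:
c = 140
a = -12040 (a = -86*140 = -43*280 = -12040)
(48473 + a)*(V(110, -152) + 33166) = (48473 - 12040)*((-152 - 1*110) + 33166) = 36433*((-152 - 110) + 33166) = 36433*(-262 + 33166) = 36433*32904 = 1198791432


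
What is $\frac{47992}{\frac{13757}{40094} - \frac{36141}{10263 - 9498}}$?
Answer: $- \frac{490668768240}{479504383} \approx -1023.3$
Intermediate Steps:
$\frac{47992}{\frac{13757}{40094} - \frac{36141}{10263 - 9498}} = \frac{47992}{13757 \cdot \frac{1}{40094} - \frac{36141}{10263 - 9498}} = \frac{47992}{\frac{13757}{40094} - \frac{36141}{765}} = \frac{47992}{\frac{13757}{40094} - \frac{12047}{255}} = \frac{47992}{- \frac{479504383}{10223970}} = 47992 \left(- \frac{10223970}{479504383}\right) = - \frac{490668768240}{479504383}$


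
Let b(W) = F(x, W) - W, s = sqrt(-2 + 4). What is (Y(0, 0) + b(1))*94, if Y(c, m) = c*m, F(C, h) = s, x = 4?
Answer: -94 + 94*sqrt(2) ≈ 38.936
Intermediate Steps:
s = sqrt(2) ≈ 1.4142
F(C, h) = sqrt(2)
b(W) = sqrt(2) - W
(Y(0, 0) + b(1))*94 = (0*0 + (sqrt(2) - 1*1))*94 = (0 + (sqrt(2) - 1))*94 = (0 + (-1 + sqrt(2)))*94 = (-1 + sqrt(2))*94 = -94 + 94*sqrt(2)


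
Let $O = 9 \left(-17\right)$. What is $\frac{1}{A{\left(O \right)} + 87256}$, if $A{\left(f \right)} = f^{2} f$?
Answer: $- \frac{1}{3494321} \approx -2.8618 \cdot 10^{-7}$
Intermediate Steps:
$O = -153$
$A{\left(f \right)} = f^{3}$
$\frac{1}{A{\left(O \right)} + 87256} = \frac{1}{\left(-153\right)^{3} + 87256} = \frac{1}{-3581577 + 87256} = \frac{1}{-3494321} = - \frac{1}{3494321}$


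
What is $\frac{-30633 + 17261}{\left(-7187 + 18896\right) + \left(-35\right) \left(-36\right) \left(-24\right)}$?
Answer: $\frac{13372}{18531} \approx 0.7216$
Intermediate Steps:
$\frac{-30633 + 17261}{\left(-7187 + 18896\right) + \left(-35\right) \left(-36\right) \left(-24\right)} = - \frac{13372}{11709 + 1260 \left(-24\right)} = - \frac{13372}{11709 - 30240} = - \frac{13372}{-18531} = \left(-13372\right) \left(- \frac{1}{18531}\right) = \frac{13372}{18531}$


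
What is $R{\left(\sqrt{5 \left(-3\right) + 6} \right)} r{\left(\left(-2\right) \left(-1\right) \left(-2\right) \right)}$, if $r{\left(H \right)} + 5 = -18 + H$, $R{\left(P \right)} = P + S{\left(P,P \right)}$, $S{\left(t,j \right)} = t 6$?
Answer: $- 567 i \approx - 567.0 i$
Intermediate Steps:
$S{\left(t,j \right)} = 6 t$
$R{\left(P \right)} = 7 P$ ($R{\left(P \right)} = P + 6 P = 7 P$)
$r{\left(H \right)} = -23 + H$ ($r{\left(H \right)} = -5 + \left(-18 + H\right) = -23 + H$)
$R{\left(\sqrt{5 \left(-3\right) + 6} \right)} r{\left(\left(-2\right) \left(-1\right) \left(-2\right) \right)} = 7 \sqrt{5 \left(-3\right) + 6} \left(-23 + \left(-2\right) \left(-1\right) \left(-2\right)\right) = 7 \sqrt{-15 + 6} \left(-23 + 2 \left(-2\right)\right) = 7 \sqrt{-9} \left(-23 - 4\right) = 7 \cdot 3 i \left(-27\right) = 21 i \left(-27\right) = - 567 i$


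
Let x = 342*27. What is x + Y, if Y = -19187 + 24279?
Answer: 14326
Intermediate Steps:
Y = 5092
x = 9234
x + Y = 9234 + 5092 = 14326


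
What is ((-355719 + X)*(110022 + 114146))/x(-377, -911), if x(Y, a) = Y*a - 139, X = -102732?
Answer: -1223452902/4087 ≈ -2.9935e+5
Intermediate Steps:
x(Y, a) = -139 + Y*a
((-355719 + X)*(110022 + 114146))/x(-377, -911) = ((-355719 - 102732)*(110022 + 114146))/(-139 - 377*(-911)) = (-458451*224168)/(-139 + 343447) = -102770043768/343308 = -102770043768*1/343308 = -1223452902/4087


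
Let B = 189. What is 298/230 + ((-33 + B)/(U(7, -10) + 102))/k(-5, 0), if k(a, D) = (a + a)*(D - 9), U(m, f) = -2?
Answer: 22649/17250 ≈ 1.3130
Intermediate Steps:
k(a, D) = 2*a*(-9 + D) (k(a, D) = (2*a)*(-9 + D) = 2*a*(-9 + D))
298/230 + ((-33 + B)/(U(7, -10) + 102))/k(-5, 0) = 298/230 + ((-33 + 189)/(-2 + 102))/((2*(-5)*(-9 + 0))) = 298*(1/230) + (156/100)/((2*(-5)*(-9))) = 149/115 + (156*(1/100))/90 = 149/115 + (39/25)*(1/90) = 149/115 + 13/750 = 22649/17250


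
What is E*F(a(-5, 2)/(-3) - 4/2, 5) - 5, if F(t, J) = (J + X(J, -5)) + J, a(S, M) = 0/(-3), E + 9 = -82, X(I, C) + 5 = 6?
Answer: -1006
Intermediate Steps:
X(I, C) = 1 (X(I, C) = -5 + 6 = 1)
E = -91 (E = -9 - 82 = -91)
a(S, M) = 0 (a(S, M) = 0*(-⅓) = 0)
F(t, J) = 1 + 2*J (F(t, J) = (J + 1) + J = (1 + J) + J = 1 + 2*J)
E*F(a(-5, 2)/(-3) - 4/2, 5) - 5 = -91*(1 + 2*5) - 5 = -91*(1 + 10) - 5 = -91*11 - 5 = -1001 - 5 = -1006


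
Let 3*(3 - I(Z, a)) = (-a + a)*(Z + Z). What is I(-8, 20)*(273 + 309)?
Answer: 1746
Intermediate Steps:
I(Z, a) = 3 (I(Z, a) = 3 - (-a + a)*(Z + Z)/3 = 3 - 0*2*Z = 3 - 1/3*0 = 3 + 0 = 3)
I(-8, 20)*(273 + 309) = 3*(273 + 309) = 3*582 = 1746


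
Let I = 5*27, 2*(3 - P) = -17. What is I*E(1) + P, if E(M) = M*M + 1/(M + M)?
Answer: 214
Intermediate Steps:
P = 23/2 (P = 3 - 1/2*(-17) = 3 + 17/2 = 23/2 ≈ 11.500)
I = 135
E(M) = M**2 + 1/(2*M)
I*E(1) + P = 135*((1/2 + 1**3)/1) + 23/2 = 135*(1*(1/2 + 1)) + 23/2 = 135*(1*(3/2)) + 23/2 = 135*(3/2) + 23/2 = 405/2 + 23/2 = 214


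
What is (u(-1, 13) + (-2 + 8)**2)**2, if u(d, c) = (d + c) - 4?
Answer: 1936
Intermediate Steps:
u(d, c) = -4 + c + d (u(d, c) = (c + d) - 4 = -4 + c + d)
(u(-1, 13) + (-2 + 8)**2)**2 = ((-4 + 13 - 1) + (-2 + 8)**2)**2 = (8 + 6**2)**2 = (8 + 36)**2 = 44**2 = 1936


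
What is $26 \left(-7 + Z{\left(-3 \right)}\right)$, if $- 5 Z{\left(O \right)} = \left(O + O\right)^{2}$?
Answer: $- \frac{1846}{5} \approx -369.2$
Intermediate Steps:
$Z{\left(O \right)} = - \frac{4 O^{2}}{5}$ ($Z{\left(O \right)} = - \frac{\left(O + O\right)^{2}}{5} = - \frac{\left(2 O\right)^{2}}{5} = - \frac{4 O^{2}}{5}$)
$26 \left(-7 + Z{\left(-3 \right)}\right) = 26 \left(-7 - \frac{4 \left(-3\right)^{2}}{5}\right) = 26 \left(-7 - \frac{36}{5}\right) = 26 \left(- \frac{71}{5}\right) = - \frac{1846}{5}$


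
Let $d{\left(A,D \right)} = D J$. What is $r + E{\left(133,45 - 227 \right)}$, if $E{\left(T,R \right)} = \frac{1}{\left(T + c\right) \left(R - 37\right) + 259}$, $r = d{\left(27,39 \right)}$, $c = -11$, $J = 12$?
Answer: $\frac{12382811}{26459} \approx 468.0$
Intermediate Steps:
$d{\left(A,D \right)} = 12 D$ ($d{\left(A,D \right)} = D 12 = 12 D$)
$r = 468$ ($r = 12 \cdot 39 = 468$)
$E{\left(T,R \right)} = \frac{1}{259 + \left(-37 + R\right) \left(-11 + T\right)}$ ($E{\left(T,R \right)} = \frac{1}{\left(T - 11\right) \left(R - 37\right) + 259} = \frac{1}{\left(-11 + T\right) \left(-37 + R\right) + 259} = \frac{1}{\left(-37 + R\right) \left(-11 + T\right) + 259} = \frac{1}{259 + \left(-37 + R\right) \left(-11 + T\right)}$)
$r + E{\left(133,45 - 227 \right)} = 468 + \frac{1}{666 - 4921 - 11 \left(45 - 227\right) + \left(45 - 227\right) 133} = 468 + \frac{1}{666 - 4921 - -2002 - 24206} = 468 + \frac{1}{666 - 4921 + 2002 - 24206} = 468 + \frac{1}{-26459} = 468 - \frac{1}{26459} = \frac{12382811}{26459}$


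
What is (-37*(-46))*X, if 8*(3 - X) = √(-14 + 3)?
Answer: 5106 - 851*I*√11/4 ≈ 5106.0 - 705.61*I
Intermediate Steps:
X = 3 - I*√11/8 (X = 3 - √(-14 + 3)/8 = 3 - I*√11/8 ≈ 3.0 - 0.41458*I)
(-37*(-46))*X = (-37*(-46))*(3 - I*√11/8) = 1702*(3 - I*√11/8) = 5106 - 851*I*√11/4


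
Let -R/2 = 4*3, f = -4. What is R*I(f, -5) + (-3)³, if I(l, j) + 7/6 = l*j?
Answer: -479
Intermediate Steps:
I(l, j) = -7/6 + j*l (I(l, j) = -7/6 + l*j = -7/6 + j*l)
R = -24 (R = -8*3 = -2*12 = -24)
R*I(f, -5) + (-3)³ = -24*(-7/6 - 5*(-4)) + (-3)³ = -24*(-7/6 + 20) - 27 = -24*113/6 - 27 = -452 - 27 = -479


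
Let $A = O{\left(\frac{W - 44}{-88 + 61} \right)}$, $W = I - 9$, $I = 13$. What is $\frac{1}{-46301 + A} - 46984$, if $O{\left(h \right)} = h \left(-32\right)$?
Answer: $- \frac{58796106515}{1251407} \approx -46984.0$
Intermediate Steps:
$W = 4$ ($W = 13 - 9 = 4$)
$O{\left(h \right)} = - 32 h$
$A = - \frac{1280}{27}$ ($A = - 32 \frac{4 - 44}{-88 + 61} = - 32 \left(- \frac{40}{-27}\right) = - 32 \left(\left(-40\right) \left(- \frac{1}{27}\right)\right) = \left(-32\right) \frac{40}{27} = - \frac{1280}{27} \approx -47.407$)
$\frac{1}{-46301 + A} - 46984 = \frac{1}{-46301 - \frac{1280}{27}} - 46984 = \frac{1}{- \frac{1251407}{27}} - 46984 = - \frac{27}{1251407} - 46984 = - \frac{58796106515}{1251407}$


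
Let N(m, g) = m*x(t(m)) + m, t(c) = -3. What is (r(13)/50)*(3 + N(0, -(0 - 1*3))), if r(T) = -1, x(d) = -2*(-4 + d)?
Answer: -3/50 ≈ -0.060000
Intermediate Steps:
x(d) = 8 - 2*d
N(m, g) = 15*m (N(m, g) = m*(8 - 2*(-3)) + m = m*(8 + 6) + m = m*14 + m = 14*m + m = 15*m)
(r(13)/50)*(3 + N(0, -(0 - 1*3))) = (-1/50)*(3 + 15*0) = (-1*1/50)*(3 + 0) = -1/50*3 = -3/50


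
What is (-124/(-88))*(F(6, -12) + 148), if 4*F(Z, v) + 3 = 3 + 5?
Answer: 18507/88 ≈ 210.31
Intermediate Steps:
F(Z, v) = 5/4 (F(Z, v) = -¾ + (3 + 5)/4 = -¾ + (¼)*8 = -¾ + 2 = 5/4)
(-124/(-88))*(F(6, -12) + 148) = (-124/(-88))*(5/4 + 148) = -124*(-1/88)*(597/4) = (31/22)*(597/4) = 18507/88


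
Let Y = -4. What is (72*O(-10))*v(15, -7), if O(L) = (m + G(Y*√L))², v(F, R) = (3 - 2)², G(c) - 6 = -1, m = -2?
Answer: 648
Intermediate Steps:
G(c) = 5 (G(c) = 6 - 1 = 5)
v(F, R) = 1 (v(F, R) = 1² = 1)
O(L) = 9 (O(L) = (-2 + 5)² = 3² = 9)
(72*O(-10))*v(15, -7) = (72*9)*1 = 648*1 = 648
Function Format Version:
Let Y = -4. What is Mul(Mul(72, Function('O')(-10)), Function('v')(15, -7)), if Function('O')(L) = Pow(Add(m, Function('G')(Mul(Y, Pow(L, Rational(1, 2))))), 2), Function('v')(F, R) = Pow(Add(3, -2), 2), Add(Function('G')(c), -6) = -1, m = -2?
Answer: 648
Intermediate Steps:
Function('G')(c) = 5 (Function('G')(c) = Add(6, -1) = 5)
Function('v')(F, R) = 1 (Function('v')(F, R) = Pow(1, 2) = 1)
Function('O')(L) = 9 (Function('O')(L) = Pow(Add(-2, 5), 2) = Pow(3, 2) = 9)
Mul(Mul(72, Function('O')(-10)), Function('v')(15, -7)) = Mul(Mul(72, 9), 1) = Mul(648, 1) = 648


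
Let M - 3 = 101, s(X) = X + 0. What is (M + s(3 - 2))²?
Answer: 11025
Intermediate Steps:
s(X) = X
M = 104 (M = 3 + 101 = 104)
(M + s(3 - 2))² = (104 + (3 - 2))² = (104 + 1)² = 105² = 11025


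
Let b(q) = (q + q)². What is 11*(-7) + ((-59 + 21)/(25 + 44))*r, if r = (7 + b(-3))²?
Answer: -75575/69 ≈ -1095.3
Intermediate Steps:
b(q) = 4*q² (b(q) = (2*q)² = 4*q²)
r = 1849 (r = (7 + 4*(-3)²)² = (7 + 4*9)² = (7 + 36)² = 43² = 1849)
11*(-7) + ((-59 + 21)/(25 + 44))*r = 11*(-7) + ((-59 + 21)/(25 + 44))*1849 = -77 - 38/69*1849 = -77 - 70262/69 = -75575/69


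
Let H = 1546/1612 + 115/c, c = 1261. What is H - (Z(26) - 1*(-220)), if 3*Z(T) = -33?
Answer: -16257927/78182 ≈ -207.95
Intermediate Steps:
H = 82111/78182 (H = 1546/1612 + 115/1261 = 1546*(1/1612) + 115*(1/1261) = 773/806 + 115/1261 = 82111/78182 ≈ 1.0503)
Z(T) = -11 (Z(T) = (⅓)*(-33) = -11)
H - (Z(26) - 1*(-220)) = 82111/78182 - (-11 - 1*(-220)) = 82111/78182 - (-11 + 220) = 82111/78182 - 1*209 = 82111/78182 - 209 = -16257927/78182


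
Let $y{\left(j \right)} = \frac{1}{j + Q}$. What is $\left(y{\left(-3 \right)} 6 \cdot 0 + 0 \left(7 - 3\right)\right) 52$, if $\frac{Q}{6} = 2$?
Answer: $0$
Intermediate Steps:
$Q = 12$ ($Q = 6 \cdot 2 = 12$)
$y{\left(j \right)} = \frac{1}{12 + j}$ ($y{\left(j \right)} = \frac{1}{j + 12} = \frac{1}{12 + j}$)
$\left(y{\left(-3 \right)} 6 \cdot 0 + 0 \left(7 - 3\right)\right) 52 = \left(\frac{1}{12 - 3} \cdot 6 \cdot 0 + 0 \left(7 - 3\right)\right) 52 = \left(\frac{1}{9} \cdot 6 \cdot 0 + 0 \cdot 4\right) 52 = \left(\frac{1}{9} \cdot 6 \cdot 0 + 0\right) 52 = \left(\frac{2}{3} \cdot 0 + 0\right) 52 = \left(0 + 0\right) 52 = 0 \cdot 52 = 0$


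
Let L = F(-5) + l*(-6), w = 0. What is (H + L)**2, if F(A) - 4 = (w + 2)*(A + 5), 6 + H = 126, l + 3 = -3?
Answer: 25600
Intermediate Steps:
l = -6 (l = -3 - 3 = -6)
H = 120 (H = -6 + 126 = 120)
F(A) = 14 + 2*A (F(A) = 4 + (0 + 2)*(A + 5) = 4 + 2*(5 + A) = 4 + (10 + 2*A) = 14 + 2*A)
L = 40 (L = (14 + 2*(-5)) - 6*(-6) = (14 - 10) + 36 = 4 + 36 = 40)
(H + L)**2 = (120 + 40)**2 = 160**2 = 25600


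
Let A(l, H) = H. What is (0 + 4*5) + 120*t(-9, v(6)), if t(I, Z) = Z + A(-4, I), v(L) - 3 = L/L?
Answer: -580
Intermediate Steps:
v(L) = 4 (v(L) = 3 + L/L = 3 + 1 = 4)
t(I, Z) = I + Z (t(I, Z) = Z + I = I + Z)
(0 + 4*5) + 120*t(-9, v(6)) = (0 + 4*5) + 120*(-9 + 4) = (0 + 20) + 120*(-5) = 20 - 600 = -580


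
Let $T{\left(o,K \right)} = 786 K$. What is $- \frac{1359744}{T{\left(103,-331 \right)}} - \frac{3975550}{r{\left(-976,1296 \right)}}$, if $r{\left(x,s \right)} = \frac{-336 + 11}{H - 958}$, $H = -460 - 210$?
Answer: $- \frac{11225631643464}{563693} \approx -1.9914 \cdot 10^{7}$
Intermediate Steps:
$H = -670$ ($H = -460 - 210 = -670$)
$r{\left(x,s \right)} = \frac{325}{1628}$ ($r{\left(x,s \right)} = \frac{-336 + 11}{-670 - 958} = - \frac{325}{-1628} = \left(-325\right) \left(- \frac{1}{1628}\right) = \frac{325}{1628}$)
$- \frac{1359744}{T{\left(103,-331 \right)}} - \frac{3975550}{r{\left(-976,1296 \right)}} = - \frac{1359744}{786 \left(-331\right)} - \frac{3975550}{\frac{325}{1628}} = - \frac{1359744}{-260166} - \frac{258887816}{13} = \left(-1359744\right) \left(- \frac{1}{260166}\right) - \frac{258887816}{13} = \frac{226624}{43361} - \frac{258887816}{13} = - \frac{11225631643464}{563693}$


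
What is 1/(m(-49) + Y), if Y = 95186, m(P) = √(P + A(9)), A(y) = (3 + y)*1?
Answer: 95186/9060374633 - I*√37/9060374633 ≈ 1.0506e-5 - 6.7136e-10*I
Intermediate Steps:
A(y) = 3 + y
m(P) = √(12 + P) (m(P) = √(P + (3 + 9)) = √(P + 12) = √(12 + P))
1/(m(-49) + Y) = 1/(√(12 - 49) + 95186) = 1/(√(-37) + 95186) = 1/(I*√37 + 95186) = 1/(95186 + I*√37)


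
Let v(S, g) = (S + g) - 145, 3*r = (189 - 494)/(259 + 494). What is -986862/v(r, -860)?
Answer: 1114660629/1135300 ≈ 981.82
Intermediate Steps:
r = -305/2259 (r = ((189 - 494)/(259 + 494))/3 = (-305/753)/3 = (-305*1/753)/3 = (⅓)*(-305/753) = -305/2259 ≈ -0.13502)
v(S, g) = -145 + S + g
-986862/v(r, -860) = -986862/(-145 - 305/2259 - 860) = -986862/(-2270600/2259) = -986862*(-2259/2270600) = 1114660629/1135300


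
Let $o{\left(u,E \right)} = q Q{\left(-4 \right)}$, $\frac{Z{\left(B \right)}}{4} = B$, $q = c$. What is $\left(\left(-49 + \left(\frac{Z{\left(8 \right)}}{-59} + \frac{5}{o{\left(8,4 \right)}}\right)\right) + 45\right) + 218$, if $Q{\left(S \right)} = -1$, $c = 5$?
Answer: $\frac{12535}{59} \approx 212.46$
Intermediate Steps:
$q = 5$
$Z{\left(B \right)} = 4 B$
$o{\left(u,E \right)} = -5$ ($o{\left(u,E \right)} = 5 \left(-1\right) = -5$)
$\left(\left(-49 + \left(\frac{Z{\left(8 \right)}}{-59} + \frac{5}{o{\left(8,4 \right)}}\right)\right) + 45\right) + 218 = \left(\left(-49 + \left(\frac{4 \cdot 8}{-59} + \frac{5}{-5}\right)\right) + 45\right) + 218 = \left(\left(-49 + \left(32 \left(- \frac{1}{59}\right) + 5 \left(- \frac{1}{5}\right)\right)\right) + 45\right) + 218 = \left(\left(-49 - \frac{91}{59}\right) + 45\right) + 218 = \left(- \frac{2982}{59} + 45\right) + 218 = - \frac{327}{59} + 218 = \frac{12535}{59}$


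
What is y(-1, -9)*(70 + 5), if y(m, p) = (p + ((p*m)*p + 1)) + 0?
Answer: -6675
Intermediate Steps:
y(m, p) = 1 + p + m*p² (y(m, p) = (p + ((m*p)*p + 1)) + 0 = (p + (m*p² + 1)) + 0 = (p + (1 + m*p²)) + 0 = (1 + p + m*p²) + 0 = 1 + p + m*p²)
y(-1, -9)*(70 + 5) = (1 - 9 - 1*(-9)²)*(70 + 5) = (1 - 9 - 1*81)*75 = (1 - 9 - 81)*75 = -89*75 = -6675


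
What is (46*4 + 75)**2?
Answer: 67081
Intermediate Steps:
(46*4 + 75)**2 = (184 + 75)**2 = 259**2 = 67081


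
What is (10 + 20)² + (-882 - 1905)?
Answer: -1887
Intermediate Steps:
(10 + 20)² + (-882 - 1905) = 30² - 2787 = 900 - 2787 = -1887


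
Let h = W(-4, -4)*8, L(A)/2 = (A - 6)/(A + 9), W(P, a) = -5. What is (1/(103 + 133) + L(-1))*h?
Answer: 4120/59 ≈ 69.831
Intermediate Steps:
L(A) = 2*(-6 + A)/(9 + A) (L(A) = 2*((A - 6)/(A + 9)) = 2*((-6 + A)/(9 + A)) = 2*(-6 + A)/(9 + A))
h = -40 (h = -5*8 = -40)
(1/(103 + 133) + L(-1))*h = (1/(103 + 133) + 2*(-6 - 1)/(9 - 1))*(-40) = (1/236 + 2*(-7)/8)*(-40) = (1/236 + 2*(⅛)*(-7))*(-40) = (1/236 - 7/4)*(-40) = -103/59*(-40) = 4120/59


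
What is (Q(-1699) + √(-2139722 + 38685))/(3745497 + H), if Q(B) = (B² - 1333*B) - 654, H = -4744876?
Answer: -5150714/999379 - I*√2101037/999379 ≈ -5.1539 - 0.0014504*I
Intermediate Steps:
Q(B) = -654 + B² - 1333*B
(Q(-1699) + √(-2139722 + 38685))/(3745497 + H) = ((-654 + (-1699)² - 1333*(-1699)) + √(-2139722 + 38685))/(3745497 - 4744876) = ((-654 + 2886601 + 2264767) + √(-2101037))/(-999379) = (5150714 + I*√2101037)*(-1/999379) = -5150714/999379 - I*√2101037/999379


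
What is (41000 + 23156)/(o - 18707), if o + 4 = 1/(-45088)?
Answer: -2892665728/843641569 ≈ -3.4288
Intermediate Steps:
o = -180353/45088 (o = -4 + 1/(-45088) = -4 - 1/45088 = -180353/45088 ≈ -4.0000)
(41000 + 23156)/(o - 18707) = (41000 + 23156)/(-180353/45088 - 18707) = 64156/(-843641569/45088) = 64156*(-45088/843641569) = -2892665728/843641569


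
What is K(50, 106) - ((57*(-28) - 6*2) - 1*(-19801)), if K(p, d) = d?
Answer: -18087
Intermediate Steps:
K(50, 106) - ((57*(-28) - 6*2) - 1*(-19801)) = 106 - ((57*(-28) - 6*2) - 1*(-19801)) = 106 - ((-1596 - 12) + 19801) = 106 - (-1608 + 19801) = 106 - 1*18193 = 106 - 18193 = -18087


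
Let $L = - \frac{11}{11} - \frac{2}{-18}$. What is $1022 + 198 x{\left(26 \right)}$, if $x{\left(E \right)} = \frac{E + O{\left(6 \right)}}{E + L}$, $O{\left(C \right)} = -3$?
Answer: $\frac{135979}{113} \approx 1203.4$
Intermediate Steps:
$L = - \frac{8}{9}$ ($L = \left(-11\right) \frac{1}{11} - - \frac{1}{9} = -1 + \frac{1}{9} = - \frac{8}{9} \approx -0.88889$)
$x{\left(E \right)} = \frac{-3 + E}{- \frac{8}{9} + E}$ ($x{\left(E \right)} = \frac{E - 3}{E - \frac{8}{9}} = \frac{-3 + E}{- \frac{8}{9} + E}$)
$1022 + 198 x{\left(26 \right)} = 1022 + 198 \frac{9 \left(-3 + 26\right)}{-8 + 9 \cdot 26} = 1022 + 198 \cdot 9 \frac{1}{-8 + 234} \cdot 23 = 1022 + 198 \cdot 9 \cdot \frac{1}{226} \cdot 23 = 1022 + 198 \cdot \frac{207}{226} = 1022 + \frac{20493}{113} = \frac{135979}{113}$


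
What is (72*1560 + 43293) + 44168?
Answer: 199781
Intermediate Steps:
(72*1560 + 43293) + 44168 = (112320 + 43293) + 44168 = 155613 + 44168 = 199781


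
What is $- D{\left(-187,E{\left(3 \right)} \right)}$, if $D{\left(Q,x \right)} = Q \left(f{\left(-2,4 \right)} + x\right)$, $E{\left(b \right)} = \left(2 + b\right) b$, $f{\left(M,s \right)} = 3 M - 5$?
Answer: $748$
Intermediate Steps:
$f{\left(M,s \right)} = -5 + 3 M$
$E{\left(b \right)} = b \left(2 + b\right)$
$D{\left(Q,x \right)} = Q \left(-11 + x\right)$ ($D{\left(Q,x \right)} = Q \left(\left(-5 + 3 \left(-2\right)\right) + x\right) = Q \left(\left(-5 - 6\right) + x\right) = Q \left(-11 + x\right)$)
$- D{\left(-187,E{\left(3 \right)} \right)} = - \left(-187\right) \left(-11 + 3 \left(2 + 3\right)\right) = - \left(-187\right) \left(-11 + 3 \cdot 5\right) = - \left(-187\right) \left(-11 + 15\right) = - \left(-187\right) 4 = \left(-1\right) \left(-748\right) = 748$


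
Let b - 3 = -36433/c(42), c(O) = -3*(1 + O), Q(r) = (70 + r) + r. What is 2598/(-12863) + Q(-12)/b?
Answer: -9664659/236807830 ≈ -0.040812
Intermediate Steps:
Q(r) = 70 + 2*r
c(O) = -3 - 3*O
b = 36820/129 (b = 3 - 36433/(-3 - 3*42) = 3 - 36433/(-3 - 126) = 3 - 36433/(-129) = 3 - 36433*(-1/129) = 3 + 36433/129 = 36820/129 ≈ 285.43)
2598/(-12863) + Q(-12)/b = 2598/(-12863) + (70 + 2*(-12))/(36820/129) = 2598*(-1/12863) + (70 - 24)*(129/36820) = -2598/12863 + 46*(129/36820) = -2598/12863 + 2967/18410 = -9664659/236807830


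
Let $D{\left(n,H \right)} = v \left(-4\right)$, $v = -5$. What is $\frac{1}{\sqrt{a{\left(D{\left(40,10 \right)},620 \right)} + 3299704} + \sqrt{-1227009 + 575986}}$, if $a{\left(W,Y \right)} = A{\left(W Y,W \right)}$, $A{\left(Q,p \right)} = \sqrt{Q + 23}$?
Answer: $\frac{1}{\sqrt{3299704 + \sqrt{12423}} + i \sqrt{651023}} \approx 0.00045979 - 0.00020423 i$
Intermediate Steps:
$D{\left(n,H \right)} = 20$ ($D{\left(n,H \right)} = \left(-5\right) \left(-4\right) = 20$)
$A{\left(Q,p \right)} = \sqrt{23 + Q}$
$a{\left(W,Y \right)} = \sqrt{23 + W Y}$
$\frac{1}{\sqrt{a{\left(D{\left(40,10 \right)},620 \right)} + 3299704} + \sqrt{-1227009 + 575986}} = \frac{1}{\sqrt{\sqrt{23 + 20 \cdot 620} + 3299704} + \sqrt{-1227009 + 575986}} = \frac{1}{\sqrt{\sqrt{23 + 12400} + 3299704} + \sqrt{-651023}} = \frac{1}{\sqrt{\sqrt{12423} + 3299704} + i \sqrt{651023}} = \frac{1}{\sqrt{3299704 + \sqrt{12423}} + i \sqrt{651023}}$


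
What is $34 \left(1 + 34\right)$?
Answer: $1190$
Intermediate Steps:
$34 \left(1 + 34\right) = 34 \cdot 35 = 1190$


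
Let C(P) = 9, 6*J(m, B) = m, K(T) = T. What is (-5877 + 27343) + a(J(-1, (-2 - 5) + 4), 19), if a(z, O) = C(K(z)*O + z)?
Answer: 21475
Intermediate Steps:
J(m, B) = m/6
a(z, O) = 9
(-5877 + 27343) + a(J(-1, (-2 - 5) + 4), 19) = (-5877 + 27343) + 9 = 21466 + 9 = 21475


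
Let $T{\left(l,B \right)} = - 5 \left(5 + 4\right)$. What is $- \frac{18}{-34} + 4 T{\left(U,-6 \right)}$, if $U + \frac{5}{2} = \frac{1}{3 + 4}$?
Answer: $- \frac{3051}{17} \approx -179.47$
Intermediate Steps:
$U = - \frac{33}{14}$ ($U = - \frac{5}{2} + \frac{1}{3 + 4} = - \frac{5}{2} + \frac{1}{7} = - \frac{33}{14} \approx -2.3571$)
$T{\left(l,B \right)} = -45$ ($T{\left(l,B \right)} = \left(-5\right) 9 = -45$)
$- \frac{18}{-34} + 4 T{\left(U,-6 \right)} = - \frac{18}{-34} + 4 \left(-45\right) = \left(-18\right) \left(- \frac{1}{34}\right) - 180 = \frac{9}{17} - 180 = - \frac{3051}{17}$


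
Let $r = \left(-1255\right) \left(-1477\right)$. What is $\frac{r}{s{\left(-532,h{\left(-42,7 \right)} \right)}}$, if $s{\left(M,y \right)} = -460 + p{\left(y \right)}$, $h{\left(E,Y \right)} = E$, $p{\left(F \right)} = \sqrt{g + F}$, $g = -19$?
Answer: $- \frac{852672100}{211661} - \frac{1853635 i \sqrt{61}}{211661} \approx -4028.5 - 68.399 i$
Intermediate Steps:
$p{\left(F \right)} = \sqrt{-19 + F}$
$s{\left(M,y \right)} = -460 + \sqrt{-19 + y}$
$r = 1853635$
$\frac{r}{s{\left(-532,h{\left(-42,7 \right)} \right)}} = \frac{1853635}{-460 + \sqrt{-19 - 42}} = \frac{1853635}{-460 + \sqrt{-61}} = \frac{1853635}{-460 + i \sqrt{61}}$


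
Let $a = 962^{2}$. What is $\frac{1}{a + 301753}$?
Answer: $\frac{1}{1227197} \approx 8.1487 \cdot 10^{-7}$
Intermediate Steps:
$a = 925444$
$\frac{1}{a + 301753} = \frac{1}{925444 + 301753} = \frac{1}{1227197}$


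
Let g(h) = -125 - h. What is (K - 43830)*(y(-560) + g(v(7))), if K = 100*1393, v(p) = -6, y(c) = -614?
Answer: -69979510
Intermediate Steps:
K = 139300
(K - 43830)*(y(-560) + g(v(7))) = (139300 - 43830)*(-614 + (-125 - 1*(-6))) = 95470*(-614 + (-125 + 6)) = 95470*(-614 - 119) = 95470*(-733) = -69979510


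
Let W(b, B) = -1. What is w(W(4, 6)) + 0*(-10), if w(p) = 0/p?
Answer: 0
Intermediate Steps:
w(p) = 0
w(W(4, 6)) + 0*(-10) = 0 + 0*(-10) = 0 + 0 = 0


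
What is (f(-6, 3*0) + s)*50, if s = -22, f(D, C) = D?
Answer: -1400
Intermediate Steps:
(f(-6, 3*0) + s)*50 = (-6 - 22)*50 = -28*50 = -1400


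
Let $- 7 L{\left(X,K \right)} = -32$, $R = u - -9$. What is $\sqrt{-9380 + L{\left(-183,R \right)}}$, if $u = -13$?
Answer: $\frac{6 i \sqrt{12761}}{7} \approx 96.827 i$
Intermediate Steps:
$R = -4$ ($R = -13 - -9 = -13 + 9 = -4$)
$L{\left(X,K \right)} = \frac{32}{7}$ ($L{\left(X,K \right)} = \left(- \frac{1}{7}\right) \left(-32\right) = \frac{32}{7}$)
$\sqrt{-9380 + L{\left(-183,R \right)}} = \sqrt{-9380 + \frac{32}{7}} = \sqrt{- \frac{65628}{7}} = \frac{6 i \sqrt{12761}}{7}$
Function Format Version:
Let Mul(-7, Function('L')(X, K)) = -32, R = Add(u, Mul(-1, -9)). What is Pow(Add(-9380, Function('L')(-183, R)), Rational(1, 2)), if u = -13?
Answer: Mul(Rational(6, 7), I, Pow(12761, Rational(1, 2))) ≈ Mul(96.827, I)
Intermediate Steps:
R = -4 (R = Add(-13, Mul(-1, -9)) = Add(-13, 9) = -4)
Function('L')(X, K) = Rational(32, 7) (Function('L')(X, K) = Mul(Rational(-1, 7), -32) = Rational(32, 7))
Pow(Add(-9380, Function('L')(-183, R)), Rational(1, 2)) = Pow(Add(-9380, Rational(32, 7)), Rational(1, 2)) = Pow(Rational(-65628, 7), Rational(1, 2)) = Mul(Rational(6, 7), I, Pow(12761, Rational(1, 2)))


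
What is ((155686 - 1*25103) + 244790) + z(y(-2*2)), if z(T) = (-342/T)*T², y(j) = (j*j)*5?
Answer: 348013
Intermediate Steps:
y(j) = 5*j² (y(j) = j²*5 = 5*j²)
z(T) = -342*T
((155686 - 1*25103) + 244790) + z(y(-2*2)) = ((155686 - 1*25103) + 244790) - 1710*(-2*2)² = ((155686 - 25103) + 244790) - 1710*(-4)² = (130583 + 244790) - 1710*16 = 375373 - 342*80 = 375373 - 27360 = 348013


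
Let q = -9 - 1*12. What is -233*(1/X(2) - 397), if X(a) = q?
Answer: 1942754/21 ≈ 92512.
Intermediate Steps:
q = -21 (q = -9 - 12 = -21)
X(a) = -21
-233*(1/X(2) - 397) = -233*(1/(-21) - 397) = -233*(-1/21 - 397) = -233*(-8338/21) = 1942754/21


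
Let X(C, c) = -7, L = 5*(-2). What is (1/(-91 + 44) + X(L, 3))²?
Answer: 108900/2209 ≈ 49.298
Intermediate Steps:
L = -10
(1/(-91 + 44) + X(L, 3))² = (1/(-91 + 44) - 7)² = (1/(-47) - 7)² = (-1/47 - 7)² = (-330/47)² = 108900/2209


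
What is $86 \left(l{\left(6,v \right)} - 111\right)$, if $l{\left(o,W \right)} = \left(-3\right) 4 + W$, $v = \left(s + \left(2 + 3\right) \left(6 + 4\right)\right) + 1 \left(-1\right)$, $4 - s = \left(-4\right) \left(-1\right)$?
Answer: $-6364$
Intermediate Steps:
$s = 0$ ($s = 4 - \left(-4\right) \left(-1\right) = 4 - 4 = 0$)
$v = 49$ ($v = \left(0 + \left(2 + 3\right) \left(6 + 4\right)\right) + 1 \left(-1\right) = \left(0 + 5 \cdot 10\right) - 1 = \left(0 + 50\right) - 1 = 50 - 1 = 49$)
$l{\left(o,W \right)} = -12 + W$
$86 \left(l{\left(6,v \right)} - 111\right) = 86 \left(\left(-12 + 49\right) - 111\right) = 86 \left(37 - 111\right) = 86 \left(-74\right) = -6364$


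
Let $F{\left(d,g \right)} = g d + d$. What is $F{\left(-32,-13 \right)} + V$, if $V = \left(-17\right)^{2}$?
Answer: $673$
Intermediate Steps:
$F{\left(d,g \right)} = d + d g$ ($F{\left(d,g \right)} = d g + d = d + d g$)
$V = 289$
$F{\left(-32,-13 \right)} + V = - 32 \left(1 - 13\right) + 289 = \left(-32\right) \left(-12\right) + 289 = 384 + 289 = 673$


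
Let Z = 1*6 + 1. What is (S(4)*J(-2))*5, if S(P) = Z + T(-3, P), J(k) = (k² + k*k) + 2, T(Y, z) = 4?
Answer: 550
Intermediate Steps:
Z = 7 (Z = 6 + 1 = 7)
J(k) = 2 + 2*k² (J(k) = (k² + k²) + 2 = 2*k² + 2 = 2 + 2*k²)
S(P) = 11 (S(P) = 7 + 4 = 11)
(S(4)*J(-2))*5 = (11*(2 + 2*(-2)²))*5 = (11*(2 + 2*4))*5 = (11*(2 + 8))*5 = (11*10)*5 = 110*5 = 550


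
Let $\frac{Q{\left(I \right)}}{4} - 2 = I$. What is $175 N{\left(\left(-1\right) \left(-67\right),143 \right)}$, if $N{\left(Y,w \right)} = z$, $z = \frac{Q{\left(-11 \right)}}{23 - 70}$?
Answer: $\frac{6300}{47} \approx 134.04$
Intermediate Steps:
$Q{\left(I \right)} = 8 + 4 I$
$z = \frac{36}{47}$ ($z = \frac{8 + 4 \left(-11\right)}{23 - 70} = \frac{8 - 44}{23 - 70} = - \frac{36}{-47} = \left(-36\right) \left(- \frac{1}{47}\right) = \frac{36}{47} \approx 0.76596$)
$N{\left(Y,w \right)} = \frac{36}{47}$
$175 N{\left(\left(-1\right) \left(-67\right),143 \right)} = 175 \cdot \frac{36}{47} = \frac{6300}{47}$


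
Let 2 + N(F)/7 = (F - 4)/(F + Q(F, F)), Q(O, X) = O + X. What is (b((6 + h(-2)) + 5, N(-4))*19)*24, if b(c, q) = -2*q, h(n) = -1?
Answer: 8512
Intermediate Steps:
N(F) = -14 + 7*(-4 + F)/(3*F) (N(F) = -14 + 7*((F - 4)/(F + (F + F))) = -14 + 7*((-4 + F)/(F + 2*F)) = -14 + 7*((-4 + F)/((3*F))) = -14 + 7*((-4 + F)*(1/(3*F))) = -14 + 7*((-4 + F)/(3*F)) = -14 + 7*(-4 + F)/(3*F))
(b((6 + h(-2)) + 5, N(-4))*19)*24 = (-14*(-4 - 5*(-4))/(3*(-4))*19)*24 = (-14*(-1)*(-4 + 20)/(3*4)*19)*24 = (-14*(-1)*16/(3*4)*19)*24 = (-2*(-28/3)*19)*24 = ((56/3)*19)*24 = (1064/3)*24 = 8512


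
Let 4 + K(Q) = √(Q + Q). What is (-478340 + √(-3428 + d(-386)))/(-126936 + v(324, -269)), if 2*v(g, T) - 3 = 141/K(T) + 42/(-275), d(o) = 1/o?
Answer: 3391815868573022000/900071993004079377 - 7108750*√68697041653/173713894649787319761 - 3545402714150*I*√510758674/173713894649787319761 - 3400399475000*I*√538/900071993004079377 ≈ 3.7684 - 0.00054888*I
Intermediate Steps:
K(Q) = -4 + √2*√Q (K(Q) = -4 + √(Q + Q) = -4 + √(2*Q) = -4 + √2*√Q)
v(g, T) = 783/550 + 141/(2*(-4 + √2*√T)) (v(g, T) = 3/2 + (141/(-4 + √2*√T) + 42/(-275))/2 = 3/2 + (141/(-4 + √2*√T) + 42*(-1/275))/2 = 3/2 + (141/(-4 + √2*√T) - 42/275)/2 = 3/2 + (-42/275 + 141/(-4 + √2*√T))/2 = 3/2 + (-21/275 + 141/(2*(-4 + √2*√T))) = 783/550 + 141/(2*(-4 + √2*√T)))
(-478340 + √(-3428 + d(-386)))/(-126936 + v(324, -269)) = (-478340 + √(-3428 + 1/(-386)))/(-126936 + 3*(11881 + 261*√2*√(-269))/(550*(-4 + √2*√(-269)))) = (-478340 + √(-3428 - 1/386))/(-126936 + 3*(11881 + 261*√2*(I*√269))/(550*(-4 + √2*(I*√269)))) = (-478340 + √(-1323209/386))/(-126936 + 3*(11881 + 261*I*√538)/(550*(-4 + I*√538))) = (-478340 + I*√510758674/386)/(-126936 + 3*(11881 + 261*I*√538)/(550*(-4 + I*√538)))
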